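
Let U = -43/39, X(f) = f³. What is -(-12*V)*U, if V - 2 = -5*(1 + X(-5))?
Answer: -106984/13 ≈ -8229.5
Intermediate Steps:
U = -43/39 (U = -43*1/39 = -43/39 ≈ -1.1026)
V = 622 (V = 2 - 5*(1 + (-5)³) = 2 - 5*(1 - 125) = 2 - 5*(-124) = 2 + 620 = 622)
-(-12*V)*U = -(-12*622)*(-43)/39 = -(-7464)*(-43)/39 = -1*106984/13 = -106984/13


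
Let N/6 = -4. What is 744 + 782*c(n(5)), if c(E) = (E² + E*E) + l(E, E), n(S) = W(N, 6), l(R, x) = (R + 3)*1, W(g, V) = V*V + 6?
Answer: 2794830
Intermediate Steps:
N = -24 (N = 6*(-4) = -24)
W(g, V) = 6 + V² (W(g, V) = V² + 6 = 6 + V²)
l(R, x) = 3 + R (l(R, x) = (3 + R)*1 = 3 + R)
n(S) = 42 (n(S) = 6 + 6² = 6 + 36 = 42)
c(E) = 3 + E + 2*E² (c(E) = (E² + E*E) + (3 + E) = (E² + E²) + (3 + E) = 2*E² + (3 + E) = 3 + E + 2*E²)
744 + 782*c(n(5)) = 744 + 782*(3 + 42 + 2*42²) = 744 + 782*(3 + 42 + 2*1764) = 744 + 782*(3 + 42 + 3528) = 744 + 782*3573 = 744 + 2794086 = 2794830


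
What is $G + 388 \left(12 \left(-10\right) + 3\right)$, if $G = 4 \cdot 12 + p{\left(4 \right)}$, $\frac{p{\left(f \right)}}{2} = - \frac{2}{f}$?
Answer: $-45349$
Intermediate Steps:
$p{\left(f \right)} = - \frac{4}{f}$ ($p{\left(f \right)} = 2 \left(- \frac{2}{f}\right) = - \frac{4}{f}$)
$G = 47$ ($G = 4 \cdot 12 - \frac{4}{4} = 48 - 1 = 47$)
$G + 388 \left(12 \left(-10\right) + 3\right) = 47 + 388 \left(12 \left(-10\right) + 3\right) = 47 + 388 \left(-120 + 3\right) = 47 + 388 \left(-117\right) = 47 - 45396 = -45349$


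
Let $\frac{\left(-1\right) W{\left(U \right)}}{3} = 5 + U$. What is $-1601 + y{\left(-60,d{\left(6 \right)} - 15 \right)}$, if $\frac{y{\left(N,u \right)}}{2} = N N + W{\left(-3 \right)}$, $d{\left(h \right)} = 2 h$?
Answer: $5587$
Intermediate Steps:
$W{\left(U \right)} = -15 - 3 U$ ($W{\left(U \right)} = - 3 \left(5 + U\right) = -15 - 3 U$)
$y{\left(N,u \right)} = -12 + 2 N^{2}$ ($y{\left(N,u \right)} = 2 \left(N N - 6\right) = 2 \left(N^{2} + \left(-15 + 9\right)\right) = 2 \left(N^{2} - 6\right) = 2 \left(-6 + N^{2}\right) = -12 + 2 N^{2}$)
$-1601 + y{\left(-60,d{\left(6 \right)} - 15 \right)} = -1601 - \left(12 - 2 \left(-60\right)^{2}\right) = -1601 + \left(-12 + 2 \cdot 3600\right) = -1601 + \left(-12 + 7200\right) = -1601 + 7188 = 5587$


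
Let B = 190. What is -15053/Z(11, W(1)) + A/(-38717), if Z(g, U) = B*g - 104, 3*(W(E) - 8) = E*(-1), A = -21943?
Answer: -539228203/76891962 ≈ -7.0128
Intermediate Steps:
W(E) = 8 - E/3 (W(E) = 8 + (E*(-1))/3 = 8 + (-E)/3 = 8 - E/3)
Z(g, U) = -104 + 190*g (Z(g, U) = 190*g - 104 = -104 + 190*g)
-15053/Z(11, W(1)) + A/(-38717) = -15053/(-104 + 190*11) - 21943/(-38717) = -15053/(-104 + 2090) - 21943*(-1/38717) = -15053/1986 + 21943/38717 = -539228203/76891962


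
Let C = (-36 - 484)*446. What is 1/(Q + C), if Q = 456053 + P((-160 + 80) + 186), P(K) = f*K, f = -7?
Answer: 1/223391 ≈ 4.4765e-6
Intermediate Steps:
P(K) = -7*K
C = -231920 (C = -520*446 = -231920)
Q = 455311 (Q = 456053 - 7*((-160 + 80) + 186) = 456053 - 7*(-80 + 186) = 456053 - 7*106 = 456053 - 742 = 455311)
1/(Q + C) = 1/(455311 - 231920) = 1/223391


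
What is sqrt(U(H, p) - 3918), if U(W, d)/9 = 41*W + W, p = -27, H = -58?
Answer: I*sqrt(25842) ≈ 160.75*I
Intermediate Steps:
U(W, d) = 378*W (U(W, d) = 9*(41*W + W) = 9*(42*W) = 378*W)
sqrt(U(H, p) - 3918) = sqrt(378*(-58) - 3918) = sqrt(-21924 - 3918) = sqrt(-25842) = I*sqrt(25842)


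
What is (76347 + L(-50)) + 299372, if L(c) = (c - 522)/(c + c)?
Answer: 9393118/25 ≈ 3.7572e+5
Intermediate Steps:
L(c) = (-522 + c)/(2*c) (L(c) = (-522 + c)/((2*c)) = (-522 + c)*(1/(2*c)) = (-522 + c)/(2*c))
(76347 + L(-50)) + 299372 = (76347 + (½)*(-522 - 50)/(-50)) + 299372 = (76347 + (½)*(-1/50)*(-572)) + 299372 = (76347 + 143/25) + 299372 = 1908818/25 + 299372 = 9393118/25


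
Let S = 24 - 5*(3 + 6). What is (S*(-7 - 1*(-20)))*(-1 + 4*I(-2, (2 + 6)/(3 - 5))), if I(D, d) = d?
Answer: 4641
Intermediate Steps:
S = -21 (S = 24 - 5*9 = 24 - 45 = -21)
(S*(-7 - 1*(-20)))*(-1 + 4*I(-2, (2 + 6)/(3 - 5))) = (-21*(-7 - 1*(-20)))*(-1 + 4*((2 + 6)/(3 - 5))) = (-21*(-7 + 20))*(-1 + 4*(8/(-2))) = (-21*13)*(-1 + 4*(8*(-½))) = -273*(-1 + 4*(-4)) = -273*(-1 - 16) = -273*(-17) = 4641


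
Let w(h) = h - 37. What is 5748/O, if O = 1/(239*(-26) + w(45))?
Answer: -35672088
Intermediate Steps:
w(h) = -37 + h
O = -1/6206 (O = 1/(239*(-26) + (-37 + 45)) = 1/(-6214 + 8) = 1/(-6206) = -1/6206 ≈ -0.00016113)
5748/O = 5748/(-1/6206) = 5748*(-6206) = -35672088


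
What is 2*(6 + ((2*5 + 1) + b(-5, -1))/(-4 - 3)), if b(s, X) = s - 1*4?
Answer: 80/7 ≈ 11.429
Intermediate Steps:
b(s, X) = -4 + s (b(s, X) = s - 4 = -4 + s)
2*(6 + ((2*5 + 1) + b(-5, -1))/(-4 - 3)) = 2*(6 + ((2*5 + 1) + (-4 - 5))/(-4 - 3)) = 2*(6 + ((10 + 1) - 9)/(-7)) = 2*(6 + (11 - 9)*(-⅐)) = 2*(6 + 2*(-⅐)) = 2*(6 - 2/7) = 2*(40/7) = 80/7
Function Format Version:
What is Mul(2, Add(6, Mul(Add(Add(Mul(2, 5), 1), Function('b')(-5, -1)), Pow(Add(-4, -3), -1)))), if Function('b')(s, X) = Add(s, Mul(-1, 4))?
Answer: Rational(80, 7) ≈ 11.429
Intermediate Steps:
Function('b')(s, X) = Add(-4, s) (Function('b')(s, X) = Add(s, -4) = Add(-4, s))
Mul(2, Add(6, Mul(Add(Add(Mul(2, 5), 1), Function('b')(-5, -1)), Pow(Add(-4, -3), -1)))) = Mul(2, Add(6, Mul(Add(Add(Mul(2, 5), 1), Add(-4, -5)), Pow(Add(-4, -3), -1)))) = Mul(2, Add(6, Mul(Add(Add(10, 1), -9), Pow(-7, -1)))) = Mul(2, Add(6, Mul(Add(11, -9), Rational(-1, 7)))) = Mul(2, Add(6, Mul(2, Rational(-1, 7)))) = Mul(2, Add(6, Rational(-2, 7))) = Mul(2, Rational(40, 7)) = Rational(80, 7)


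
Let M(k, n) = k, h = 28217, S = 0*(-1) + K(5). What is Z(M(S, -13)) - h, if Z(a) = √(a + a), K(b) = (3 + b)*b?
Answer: -28217 + 4*√5 ≈ -28208.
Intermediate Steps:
K(b) = b*(3 + b)
S = 40 (S = 0*(-1) + 5*(3 + 5) = 0 + 5*8 = 0 + 40 = 40)
Z(a) = √2*√a (Z(a) = √(2*a) = √2*√a)
Z(M(S, -13)) - h = √2*√40 - 1*28217 = √2*(2*√10) - 28217 = 4*√5 - 28217 = -28217 + 4*√5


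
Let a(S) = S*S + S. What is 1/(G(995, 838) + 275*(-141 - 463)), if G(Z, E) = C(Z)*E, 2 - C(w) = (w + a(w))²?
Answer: -1/824670571232974 ≈ -1.2126e-15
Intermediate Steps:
a(S) = S + S² (a(S) = S² + S = S + S²)
C(w) = 2 - (w + w*(1 + w))²
G(Z, E) = E*(2 - Z²*(2 + Z)²) (G(Z, E) = (2 - Z²*(2 + Z)²)*E = E*(2 - Z²*(2 + Z)²))
1/(G(995, 838) + 275*(-141 - 463)) = 1/(-1*838*(-2 + 995²*(2 + 995)²) + 275*(-141 - 463)) = 1/(-1*838*(-2 + 990025*997²) + 275*(-604)) = 1/(-1*838*(-2 + 990025*994009) - 166100) = 1/(-1*838*(-2 + 984093760225) - 166100) = 1/(-1*838*984093760223 - 166100) = 1/(-824670571066874 - 166100) = 1/(-824670571232974) = -1/824670571232974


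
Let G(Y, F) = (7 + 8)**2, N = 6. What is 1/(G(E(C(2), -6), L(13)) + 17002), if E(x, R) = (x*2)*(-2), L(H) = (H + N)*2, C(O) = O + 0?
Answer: 1/17227 ≈ 5.8048e-5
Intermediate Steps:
C(O) = O
L(H) = 12 + 2*H (L(H) = (H + 6)*2 = (6 + H)*2 = 12 + 2*H)
E(x, R) = -4*x (E(x, R) = (2*x)*(-2) = -4*x)
G(Y, F) = 225 (G(Y, F) = 15**2 = 225)
1/(G(E(C(2), -6), L(13)) + 17002) = 1/(225 + 17002) = 1/17227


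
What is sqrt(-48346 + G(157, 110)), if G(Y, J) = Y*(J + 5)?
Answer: I*sqrt(30291) ≈ 174.04*I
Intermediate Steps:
G(Y, J) = Y*(5 + J)
sqrt(-48346 + G(157, 110)) = sqrt(-48346 + 157*(5 + 110)) = sqrt(-48346 + 157*115) = sqrt(-48346 + 18055) = sqrt(-30291) = I*sqrt(30291)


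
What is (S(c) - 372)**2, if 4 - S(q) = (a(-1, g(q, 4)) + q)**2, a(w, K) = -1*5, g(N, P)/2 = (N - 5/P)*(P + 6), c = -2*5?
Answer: 351649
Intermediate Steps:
c = -10
g(N, P) = 2*(6 + P)*(N - 5/P) (g(N, P) = 2*((N - 5/P)*(P + 6)) = 2*((N - 5/P)*(6 + P)) = 2*((6 + P)*(N - 5/P)) = 2*(6 + P)*(N - 5/P))
a(w, K) = -5
S(q) = 4 - (-5 + q)**2
(S(c) - 372)**2 = ((4 - (-5 - 10)**2) - 372)**2 = ((4 - 1*(-15)**2) - 372)**2 = ((4 - 1*225) - 372)**2 = ((4 - 225) - 372)**2 = (-221 - 372)**2 = (-593)**2 = 351649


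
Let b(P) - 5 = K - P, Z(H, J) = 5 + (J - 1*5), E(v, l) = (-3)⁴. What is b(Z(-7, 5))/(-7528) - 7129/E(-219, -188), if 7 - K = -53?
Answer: -13417993/152442 ≈ -88.020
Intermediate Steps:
K = 60 (K = 7 - 1*(-53) = 7 + 53 = 60)
E(v, l) = 81
Z(H, J) = J (Z(H, J) = 5 + (J - 5) = 5 + (-5 + J) = J)
b(P) = 65 - P (b(P) = 5 + (60 - P) = 65 - P)
b(Z(-7, 5))/(-7528) - 7129/E(-219, -188) = (65 - 1*5)/(-7528) - 7129/81 = (65 - 5)*(-1/7528) - 7129*1/81 = 60*(-1/7528) - 7129/81 = -15/1882 - 7129/81 = -13417993/152442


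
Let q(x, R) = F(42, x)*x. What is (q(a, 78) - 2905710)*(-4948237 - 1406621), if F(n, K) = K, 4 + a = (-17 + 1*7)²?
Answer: 18406808067852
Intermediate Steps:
a = 96 (a = -4 + (-17 + 1*7)² = -4 + (-17 + 7)² = -4 + (-10)² = -4 + 100 = 96)
q(x, R) = x² (q(x, R) = x*x = x²)
(q(a, 78) - 2905710)*(-4948237 - 1406621) = (96² - 2905710)*(-4948237 - 1406621) = (9216 - 2905710)*(-6354858) = -2896494*(-6354858) = 18406808067852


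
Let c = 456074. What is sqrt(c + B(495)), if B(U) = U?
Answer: sqrt(456569) ≈ 675.70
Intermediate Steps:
sqrt(c + B(495)) = sqrt(456074 + 495) = sqrt(456569)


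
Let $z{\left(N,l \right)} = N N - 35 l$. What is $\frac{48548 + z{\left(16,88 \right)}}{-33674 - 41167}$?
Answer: $- \frac{45724}{74841} \approx -0.61095$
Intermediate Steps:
$z{\left(N,l \right)} = N^{2} - 35 l$
$\frac{48548 + z{\left(16,88 \right)}}{-33674 - 41167} = \frac{48548 + \left(16^{2} - 3080\right)}{-33674 - 41167} = \frac{48548 + \left(256 - 3080\right)}{-74841} = \left(48548 - 2824\right) \left(- \frac{1}{74841}\right) = 45724 \left(- \frac{1}{74841}\right) = - \frac{45724}{74841}$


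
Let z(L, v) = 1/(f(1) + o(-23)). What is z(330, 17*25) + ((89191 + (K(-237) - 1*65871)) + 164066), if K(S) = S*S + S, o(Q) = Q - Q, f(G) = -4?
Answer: 973271/4 ≈ 2.4332e+5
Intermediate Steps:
o(Q) = 0
K(S) = S + S² (K(S) = S² + S = S + S²)
z(L, v) = -¼ (z(L, v) = 1/(-4 + 0) = 1/(-4) = -¼)
z(330, 17*25) + ((89191 + (K(-237) - 1*65871)) + 164066) = -¼ + ((89191 + (-237*(1 - 237) - 1*65871)) + 164066) = -¼ + ((89191 + (-237*(-236) - 65871)) + 164066) = -¼ + ((89191 + (55932 - 65871)) + 164066) = -¼ + ((89191 - 9939) + 164066) = -¼ + (79252 + 164066) = -¼ + 243318 = 973271/4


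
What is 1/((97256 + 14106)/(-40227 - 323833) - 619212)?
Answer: -182030/112715216041 ≈ -1.6150e-6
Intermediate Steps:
1/((97256 + 14106)/(-40227 - 323833) - 619212) = 1/(111362/(-364060) - 619212) = 1/(111362*(-1/364060) - 619212) = 1/(-55681/182030 - 619212) = 1/(-112715216041/182030) = -182030/112715216041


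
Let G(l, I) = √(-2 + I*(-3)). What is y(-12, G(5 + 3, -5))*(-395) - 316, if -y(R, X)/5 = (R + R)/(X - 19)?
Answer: 65886/29 + 3950*√13/29 ≈ 2763.0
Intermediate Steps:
G(l, I) = √(-2 - 3*I)
y(R, X) = -10*R/(-19 + X) (y(R, X) = -5*(R + R)/(X - 19) = -5*2*R/(-19 + X) = -10*R/(-19 + X))
y(-12, G(5 + 3, -5))*(-395) - 316 = -10*(-12)/(-19 + √(-2 - 3*(-5)))*(-395) - 316 = -10*(-12)/(-19 + √(-2 + 15))*(-395) - 316 = -10*(-12)/(-19 + √13)*(-395) - 316 = (120/(-19 + √13))*(-395) - 316 = -47400/(-19 + √13) - 316 = -316 - 47400/(-19 + √13)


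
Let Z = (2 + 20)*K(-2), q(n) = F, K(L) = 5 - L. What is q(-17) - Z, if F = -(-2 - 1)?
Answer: -151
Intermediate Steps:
F = 3 (F = -1*(-3) = 3)
q(n) = 3
Z = 154 (Z = (2 + 20)*(5 - 1*(-2)) = 22*(5 + 2) = 22*7 = 154)
q(-17) - Z = 3 - 1*154 = 3 - 154 = -151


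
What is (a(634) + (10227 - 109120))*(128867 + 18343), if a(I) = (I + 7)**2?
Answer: 45927753480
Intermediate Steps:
a(I) = (7 + I)**2
(a(634) + (10227 - 109120))*(128867 + 18343) = ((7 + 634)**2 + (10227 - 109120))*(128867 + 18343) = (641**2 - 98893)*147210 = (410881 - 98893)*147210 = 311988*147210 = 45927753480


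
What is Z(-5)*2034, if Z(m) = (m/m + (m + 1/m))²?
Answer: 896994/25 ≈ 35880.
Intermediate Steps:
Z(m) = (1 + m + 1/m)² (Z(m) = (1 + (m + 1/m))² = (1 + m + 1/m)²)
Z(-5)*2034 = ((1 - 5 + (-5)²)²/(-5)²)*2034 = ((1 - 5 + 25)²/25)*2034 = ((1/25)*21²)*2034 = ((1/25)*441)*2034 = (441/25)*2034 = 896994/25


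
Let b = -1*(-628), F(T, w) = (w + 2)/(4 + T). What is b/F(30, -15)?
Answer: -21352/13 ≈ -1642.5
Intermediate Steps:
F(T, w) = (2 + w)/(4 + T)
b = 628
b/F(30, -15) = 628/(((2 - 15)/(4 + 30))) = 628/((-13/34)) = 628/(((1/34)*(-13))) = 628/(-13/34) = 628*(-34/13) = -21352/13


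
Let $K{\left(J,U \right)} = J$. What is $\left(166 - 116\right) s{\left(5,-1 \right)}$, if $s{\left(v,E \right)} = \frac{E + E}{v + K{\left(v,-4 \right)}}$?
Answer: $-10$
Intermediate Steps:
$s{\left(v,E \right)} = \frac{E}{v}$ ($s{\left(v,E \right)} = \frac{E + E}{v + v} = \frac{2 E}{2 v} = 2 E \frac{1}{2 v} = \frac{E}{v}$)
$\left(166 - 116\right) s{\left(5,-1 \right)} = \left(166 - 116\right) \left(- \frac{1}{5}\right) = \left(166 - 116\right) \left(\left(-1\right) \frac{1}{5}\right) = 50 \left(- \frac{1}{5}\right) = -10$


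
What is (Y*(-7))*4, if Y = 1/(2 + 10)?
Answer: -7/3 ≈ -2.3333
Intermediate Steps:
Y = 1/12 ≈ 0.083333
(Y*(-7))*4 = ((1/12)*(-7))*4 = -7/12*4 = -7/3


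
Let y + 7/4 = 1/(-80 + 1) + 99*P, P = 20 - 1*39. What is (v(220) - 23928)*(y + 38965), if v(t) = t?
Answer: -69452508949/79 ≈ -8.7915e+8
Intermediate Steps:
P = -19 (P = 20 - 39 = -19)
y = -594953/316 (y = -7/4 + (1/(-80 + 1) + 99*(-19)) = -7/4 + (1/(-79) - 1881) = -7/4 + (-1/79 - 1881) = -7/4 - 148600/79 = -594953/316 ≈ -1882.8)
(v(220) - 23928)*(y + 38965) = (220 - 23928)*(-594953/316 + 38965) = -23708*11717987/316 = -69452508949/79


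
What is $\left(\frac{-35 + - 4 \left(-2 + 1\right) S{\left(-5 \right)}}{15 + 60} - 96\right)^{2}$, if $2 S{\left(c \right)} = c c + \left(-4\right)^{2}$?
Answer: $\frac{51165409}{5625} \approx 9096.1$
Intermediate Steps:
$S{\left(c \right)} = 8 + \frac{c^{2}}{2}$ ($S{\left(c \right)} = \frac{c c + \left(-4\right)^{2}}{2} = \frac{c^{2} + 16}{2} = \frac{16 + c^{2}}{2} = 8 + \frac{c^{2}}{2}$)
$\left(\frac{-35 + - 4 \left(-2 + 1\right) S{\left(-5 \right)}}{15 + 60} - 96\right)^{2} = \left(\frac{-35 + - 4 \left(-2 + 1\right) \left(8 + \frac{\left(-5\right)^{2}}{2}\right)}{15 + 60} - 96\right)^{2} = \left(\frac{-35 + \left(-4\right) \left(-1\right) \left(8 + \frac{1}{2} \cdot 25\right)}{75} - 96\right)^{2} = \left(\left(-35 + 4 \left(8 + \frac{25}{2}\right)\right) \frac{1}{75} - 96\right)^{2} = \left(\left(-35 + 4 \cdot \frac{41}{2}\right) \frac{1}{75} - 96\right)^{2} = \left(\left(-35 + 82\right) \frac{1}{75} - 96\right)^{2} = \left(47 \cdot \frac{1}{75} - 96\right)^{2} = \left(\frac{47}{75} - 96\right)^{2} = \left(- \frac{7153}{75}\right)^{2} = \frac{51165409}{5625}$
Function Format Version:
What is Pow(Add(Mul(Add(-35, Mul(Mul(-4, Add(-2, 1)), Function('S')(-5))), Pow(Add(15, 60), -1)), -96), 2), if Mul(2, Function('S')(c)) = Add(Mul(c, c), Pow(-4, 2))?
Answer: Rational(51165409, 5625) ≈ 9096.1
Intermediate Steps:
Function('S')(c) = Add(8, Mul(Rational(1, 2), Pow(c, 2))) (Function('S')(c) = Mul(Rational(1, 2), Add(Mul(c, c), Pow(-4, 2))) = Mul(Rational(1, 2), Add(Pow(c, 2), 16)) = Mul(Rational(1, 2), Add(16, Pow(c, 2))) = Add(8, Mul(Rational(1, 2), Pow(c, 2))))
Pow(Add(Mul(Add(-35, Mul(Mul(-4, Add(-2, 1)), Function('S')(-5))), Pow(Add(15, 60), -1)), -96), 2) = Pow(Add(Mul(Add(-35, Mul(Mul(-4, Add(-2, 1)), Add(8, Mul(Rational(1, 2), Pow(-5, 2))))), Pow(Add(15, 60), -1)), -96), 2) = Pow(Add(Mul(Add(-35, Mul(Mul(-4, -1), Add(8, Mul(Rational(1, 2), 25)))), Pow(75, -1)), -96), 2) = Pow(Add(Mul(Add(-35, Mul(4, Add(8, Rational(25, 2)))), Rational(1, 75)), -96), 2) = Pow(Add(Mul(Add(-35, Mul(4, Rational(41, 2))), Rational(1, 75)), -96), 2) = Pow(Add(Mul(Add(-35, 82), Rational(1, 75)), -96), 2) = Pow(Add(Mul(47, Rational(1, 75)), -96), 2) = Pow(Add(Rational(47, 75), -96), 2) = Pow(Rational(-7153, 75), 2) = Rational(51165409, 5625)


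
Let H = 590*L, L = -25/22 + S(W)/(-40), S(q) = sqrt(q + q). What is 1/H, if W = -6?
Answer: -5500/3708917 + 242*I*sqrt(3)/3708917 ≈ -0.0014829 + 0.00011301*I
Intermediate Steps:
S(q) = sqrt(2)*sqrt(q) (S(q) = sqrt(2*q) = sqrt(2)*sqrt(q))
L = -25/22 - I*sqrt(3)/20 (L = -25/22 + (sqrt(2)*sqrt(-6))/(-40) = -25*1/22 + (sqrt(2)*(I*sqrt(6)))*(-1/40) = -25/22 + (2*I*sqrt(3))*(-1/40) = -25/22 - I*sqrt(3)/20 ≈ -1.1364 - 0.086603*I)
H = -7375/11 - 59*I*sqrt(3)/2 (H = 590*(-25/22 - I*sqrt(3)/20) = -7375/11 - 59*I*sqrt(3)/2 ≈ -670.45 - 51.096*I)
1/H = 1/(-7375/11 - 59*I*sqrt(3)/2)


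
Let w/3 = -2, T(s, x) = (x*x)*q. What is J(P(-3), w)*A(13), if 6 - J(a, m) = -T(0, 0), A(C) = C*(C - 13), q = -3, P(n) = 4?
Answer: 0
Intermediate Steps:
A(C) = C*(-13 + C)
T(s, x) = -3*x² (T(s, x) = (x*x)*(-3) = x²*(-3) = -3*x²)
w = -6 (w = 3*(-2) = -6)
J(a, m) = 6 (J(a, m) = 6 - (-1)*(-3*0²) = 6 - (-1)*(-3*0) = 6 - (-1)*0 = 6 - 1*0 = 6 + 0 = 6)
J(P(-3), w)*A(13) = 6*(13*(-13 + 13)) = 6*(13*0) = 6*0 = 0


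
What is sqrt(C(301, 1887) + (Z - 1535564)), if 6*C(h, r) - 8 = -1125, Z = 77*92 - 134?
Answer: I*sqrt(55036806)/6 ≈ 1236.4*I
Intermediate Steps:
Z = 6950 (Z = 7084 - 134 = 6950)
C(h, r) = -1117/6 (C(h, r) = 4/3 + (1/6)*(-1125) = 4/3 - 375/2 = -1117/6)
sqrt(C(301, 1887) + (Z - 1535564)) = sqrt(-1117/6 + (6950 - 1535564)) = sqrt(-1117/6 - 1528614) = sqrt(-9172801/6) = I*sqrt(55036806)/6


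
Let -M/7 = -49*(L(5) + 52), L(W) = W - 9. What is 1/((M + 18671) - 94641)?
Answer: -1/59506 ≈ -1.6805e-5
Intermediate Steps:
L(W) = -9 + W
M = 16464 (M = -(-343)*((-9 + 5) + 52) = -(-343)*(-4 + 52) = -(-343)*48 = -7*(-2352) = 16464)
1/((M + 18671) - 94641) = 1/((16464 + 18671) - 94641) = 1/(35135 - 94641) = 1/(-59506) = -1/59506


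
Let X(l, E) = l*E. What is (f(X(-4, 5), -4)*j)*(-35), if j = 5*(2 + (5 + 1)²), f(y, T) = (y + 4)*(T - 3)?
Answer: -744800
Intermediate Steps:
X(l, E) = E*l
f(y, T) = (-3 + T)*(4 + y) (f(y, T) = (4 + y)*(-3 + T) = (-3 + T)*(4 + y))
j = 190 (j = 5*(2 + 6²) = 5*(2 + 36) = 5*38 = 190)
(f(X(-4, 5), -4)*j)*(-35) = ((-12 - 15*(-4) + 4*(-4) - 20*(-4))*190)*(-35) = ((-12 - 3*(-20) - 16 - 4*(-20))*190)*(-35) = ((-12 + 60 - 16 + 80)*190)*(-35) = (112*190)*(-35) = 21280*(-35) = -744800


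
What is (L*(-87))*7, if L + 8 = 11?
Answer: -1827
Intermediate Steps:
L = 3 (L = -8 + 11 = 3)
(L*(-87))*7 = (3*(-87))*7 = -261*7 = -1827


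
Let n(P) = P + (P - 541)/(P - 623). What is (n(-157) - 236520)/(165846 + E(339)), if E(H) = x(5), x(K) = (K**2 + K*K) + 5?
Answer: -92303681/64701390 ≈ -1.4266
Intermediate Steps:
x(K) = 5 + 2*K**2 (x(K) = (K**2 + K**2) + 5 = 2*K**2 + 5 = 5 + 2*K**2)
n(P) = P + (-541 + P)/(-623 + P)
E(H) = 55 (E(H) = 5 + 2*5**2 = 5 + 2*25 = 5 + 50 = 55)
(n(-157) - 236520)/(165846 + E(339)) = ((-541 + (-157)**2 - 622*(-157))/(-623 - 157) - 236520)/(165846 + 55) = ((-541 + 24649 + 97654)/(-780) - 236520)/165901 = (-1/780*121762 - 236520)*(1/165901) = (-60881/390 - 236520)*(1/165901) = -92303681/390*1/165901 = -92303681/64701390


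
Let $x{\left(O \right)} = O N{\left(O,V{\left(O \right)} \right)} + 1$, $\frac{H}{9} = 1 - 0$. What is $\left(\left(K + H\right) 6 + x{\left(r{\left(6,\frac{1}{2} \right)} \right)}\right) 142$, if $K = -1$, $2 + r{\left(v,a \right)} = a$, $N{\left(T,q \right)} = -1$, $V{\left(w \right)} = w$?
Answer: $7171$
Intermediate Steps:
$H = 9$ ($H = 9 \left(1 - 0\right) = 9 \left(1 + 0\right) = 9 \cdot 1 = 9$)
$r{\left(v,a \right)} = -2 + a$
$x{\left(O \right)} = 1 - O$ ($x{\left(O \right)} = O \left(-1\right) + 1 = - O + 1 = 1 - O$)
$\left(\left(K + H\right) 6 + x{\left(r{\left(6,\frac{1}{2} \right)} \right)}\right) 142 = \left(\left(-1 + 9\right) 6 + \left(1 - \left(-2 + \frac{1}{2}\right)\right)\right) 142 = \left(8 \cdot 6 + \left(1 - \left(-2 + \frac{1}{2}\right)\right)\right) 142 = \left(48 + \left(1 - - \frac{3}{2}\right)\right) 142 = \left(48 + \left(1 + \frac{3}{2}\right)\right) 142 = \left(48 + \frac{5}{2}\right) 142 = \frac{101}{2} \cdot 142 = 7171$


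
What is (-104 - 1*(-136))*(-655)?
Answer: -20960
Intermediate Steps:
(-104 - 1*(-136))*(-655) = (-104 + 136)*(-655) = 32*(-655) = -20960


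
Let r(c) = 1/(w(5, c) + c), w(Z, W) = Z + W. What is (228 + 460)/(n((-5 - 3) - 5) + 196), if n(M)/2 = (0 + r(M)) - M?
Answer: 3612/1165 ≈ 3.1004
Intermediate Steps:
w(Z, W) = W + Z
r(c) = 1/(5 + 2*c) (r(c) = 1/((c + 5) + c) = 1/((5 + c) + c) = 1/(5 + 2*c))
n(M) = -2*M + 2/(5 + 2*M) (n(M) = 2*((0 + 1/(5 + 2*M)) - M) = 2*(1/(5 + 2*M) - M) = -2*M + 2/(5 + 2*M))
(228 + 460)/(n((-5 - 3) - 5) + 196) = (228 + 460)/(2*(1 - ((-5 - 3) - 5)*(5 + 2*((-5 - 3) - 5)))/(5 + 2*((-5 - 3) - 5)) + 196) = 688/(2*(1 - (-8 - 5)*(5 + 2*(-8 - 5)))/(5 + 2*(-8 - 5)) + 196) = 688/(2*(1 - 1*(-13)*(5 + 2*(-13)))/(5 + 2*(-13)) + 196) = 688/(2*(1 - 1*(-13)*(5 - 26))/(5 - 26) + 196) = 688/(2*(1 - 1*(-13)*(-21))/(-21) + 196) = 688/(2*(-1/21)*(1 - 273) + 196) = 688/(2*(-1/21)*(-272) + 196) = 688/(544/21 + 196) = 688/(4660/21) = 688*(21/4660) = 3612/1165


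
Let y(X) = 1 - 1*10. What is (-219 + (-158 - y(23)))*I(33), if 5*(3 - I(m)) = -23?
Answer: -13984/5 ≈ -2796.8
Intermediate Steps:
y(X) = -9 (y(X) = 1 - 10 = -9)
I(m) = 38/5 (I(m) = 3 - ⅕*(-23) = 3 + 23/5 = 38/5)
(-219 + (-158 - y(23)))*I(33) = (-219 + (-158 - 1*(-9)))*(38/5) = (-219 + (-158 + 9))*(38/5) = (-219 - 149)*(38/5) = -368*38/5 = -13984/5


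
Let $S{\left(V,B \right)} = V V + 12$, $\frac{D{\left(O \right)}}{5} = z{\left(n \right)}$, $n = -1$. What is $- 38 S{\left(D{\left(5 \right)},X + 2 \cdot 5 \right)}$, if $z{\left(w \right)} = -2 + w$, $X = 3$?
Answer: $-9006$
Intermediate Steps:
$D{\left(O \right)} = -15$ ($D{\left(O \right)} = 5 \left(-2 - 1\right) = 5 \left(-3\right) = -15$)
$S{\left(V,B \right)} = 12 + V^{2}$ ($S{\left(V,B \right)} = V^{2} + 12 = 12 + V^{2}$)
$- 38 S{\left(D{\left(5 \right)},X + 2 \cdot 5 \right)} = - 38 \left(12 + \left(-15\right)^{2}\right) = - 38 \left(12 + 225\right) = \left(-38\right) 237 = -9006$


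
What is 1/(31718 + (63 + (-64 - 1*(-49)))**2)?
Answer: 1/34022 ≈ 2.9393e-5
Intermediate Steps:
1/(31718 + (63 + (-64 - 1*(-49)))**2) = 1/(31718 + (63 + (-64 + 49))**2) = 1/(31718 + (63 - 15)**2) = 1/(31718 + 48**2) = 1/(31718 + 2304) = 1/34022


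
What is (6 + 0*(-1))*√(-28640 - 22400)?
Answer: 24*I*√3190 ≈ 1355.5*I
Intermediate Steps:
(6 + 0*(-1))*√(-28640 - 22400) = (6 + 0)*√(-51040) = 6*(4*I*√3190) = 24*I*√3190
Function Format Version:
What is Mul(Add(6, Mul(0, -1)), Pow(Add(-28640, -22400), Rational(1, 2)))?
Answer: Mul(24, I, Pow(3190, Rational(1, 2))) ≈ Mul(1355.5, I)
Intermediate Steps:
Mul(Add(6, Mul(0, -1)), Pow(Add(-28640, -22400), Rational(1, 2))) = Mul(Add(6, 0), Pow(-51040, Rational(1, 2))) = Mul(6, Mul(4, I, Pow(3190, Rational(1, 2)))) = Mul(24, I, Pow(3190, Rational(1, 2)))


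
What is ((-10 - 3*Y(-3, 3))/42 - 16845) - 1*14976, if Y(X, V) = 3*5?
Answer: -1336537/42 ≈ -31822.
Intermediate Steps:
Y(X, V) = 15
((-10 - 3*Y(-3, 3))/42 - 16845) - 1*14976 = ((-10 - 3*15)/42 - 16845) - 1*14976 = ((-10 - 45)/42 - 16845) - 14976 = ((1/42)*(-55) - 16845) - 14976 = (-55/42 - 16845) - 14976 = -707545/42 - 14976 = -1336537/42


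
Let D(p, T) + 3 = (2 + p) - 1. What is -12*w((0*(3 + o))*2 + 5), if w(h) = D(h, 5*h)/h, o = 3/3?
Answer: -36/5 ≈ -7.2000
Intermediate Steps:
o = 1 (o = 3*(⅓) = 1)
D(p, T) = -2 + p (D(p, T) = -3 + ((2 + p) - 1) = -3 + (1 + p) = -2 + p)
w(h) = (-2 + h)/h
-12*w((0*(3 + o))*2 + 5) = -12*(-2 + ((0*(3 + 1))*2 + 5))/((0*(3 + 1))*2 + 5) = -12*(-2 + ((0*4)*2 + 5))/((0*4)*2 + 5) = -12*(-2 + (0*2 + 5))/(0*2 + 5) = -12*(-2 + (0 + 5))/(0 + 5) = -12*(-2 + 5)/5 = -12*3/5 = -12*⅗ = -36/5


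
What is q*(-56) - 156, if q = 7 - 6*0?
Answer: -548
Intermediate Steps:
q = 7 (q = 7 + 0 = 7)
q*(-56) - 156 = 7*(-56) - 156 = -392 - 156 = -548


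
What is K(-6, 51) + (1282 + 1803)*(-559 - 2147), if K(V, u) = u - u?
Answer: -8348010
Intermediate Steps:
K(V, u) = 0
K(-6, 51) + (1282 + 1803)*(-559 - 2147) = 0 + (1282 + 1803)*(-559 - 2147) = 0 + 3085*(-2706) = 0 - 8348010 = -8348010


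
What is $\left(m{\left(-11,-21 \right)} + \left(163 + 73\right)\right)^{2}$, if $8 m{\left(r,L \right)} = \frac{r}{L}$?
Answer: $\frac{1572836281}{28224} \approx 55727.0$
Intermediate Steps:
$m{\left(r,L \right)} = \frac{r}{8 L}$ ($m{\left(r,L \right)} = \frac{r \frac{1}{L}}{8} = \frac{r}{8 L}$)
$\left(m{\left(-11,-21 \right)} + \left(163 + 73\right)\right)^{2} = \left(\frac{1}{8} \left(-11\right) \frac{1}{-21} + \left(163 + 73\right)\right)^{2} = \left(\frac{1}{8} \left(-11\right) \left(- \frac{1}{21}\right) + 236\right)^{2} = \left(\frac{11}{168} + 236\right)^{2} = \left(\frac{39659}{168}\right)^{2} = \frac{1572836281}{28224}$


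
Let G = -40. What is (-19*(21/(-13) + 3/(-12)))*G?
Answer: -18430/13 ≈ -1417.7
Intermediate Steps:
(-19*(21/(-13) + 3/(-12)))*G = -19*(21/(-13) + 3/(-12))*(-40) = -19*(21*(-1/13) + 3*(-1/12))*(-40) = -19*(-21/13 - ¼)*(-40) = -19*(-97/52)*(-40) = (1843/52)*(-40) = -18430/13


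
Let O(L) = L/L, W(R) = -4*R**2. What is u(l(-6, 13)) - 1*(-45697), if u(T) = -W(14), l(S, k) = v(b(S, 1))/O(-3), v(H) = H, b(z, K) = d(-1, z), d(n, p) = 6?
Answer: 46481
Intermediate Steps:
O(L) = 1
b(z, K) = 6
l(S, k) = 6 (l(S, k) = 6/1 = 6*1 = 6)
u(T) = 784 (u(T) = -(-4)*14**2 = -(-4)*196 = -1*(-784) = 784)
u(l(-6, 13)) - 1*(-45697) = 784 - 1*(-45697) = 784 + 45697 = 46481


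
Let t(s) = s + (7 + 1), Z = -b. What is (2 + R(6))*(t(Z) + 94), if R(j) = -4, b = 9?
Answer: -186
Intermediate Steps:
Z = -9 (Z = -1*9 = -9)
t(s) = 8 + s (t(s) = s + 8 = 8 + s)
(2 + R(6))*(t(Z) + 94) = (2 - 4)*((8 - 9) + 94) = -2*(-1 + 94) = -2*93 = -186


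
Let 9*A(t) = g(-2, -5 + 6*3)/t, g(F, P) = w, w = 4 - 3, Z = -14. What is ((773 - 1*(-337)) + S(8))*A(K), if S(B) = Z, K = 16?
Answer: 137/18 ≈ 7.6111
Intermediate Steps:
S(B) = -14
w = 1
g(F, P) = 1
A(t) = 1/(9*t) (A(t) = (1/t)/9 = 1/(9*t))
((773 - 1*(-337)) + S(8))*A(K) = ((773 - 1*(-337)) - 14)*((1/9)/16) = ((773 + 337) - 14)*((1/9)*(1/16)) = (1110 - 14)*(1/144) = 1096*(1/144) = 137/18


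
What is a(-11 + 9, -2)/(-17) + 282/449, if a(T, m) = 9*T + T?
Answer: 13774/7633 ≈ 1.8045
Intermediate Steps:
a(T, m) = 10*T
a(-11 + 9, -2)/(-17) + 282/449 = (10*(-11 + 9))/(-17) + 282/449 = (10*(-2))*(-1/17) + 282*(1/449) = -20*(-1/17) + 282/449 = 20/17 + 282/449 = 13774/7633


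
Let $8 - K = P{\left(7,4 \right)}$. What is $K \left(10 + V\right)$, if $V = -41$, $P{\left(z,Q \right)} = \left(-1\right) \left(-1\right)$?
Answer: $-217$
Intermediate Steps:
$P{\left(z,Q \right)} = 1$
$K = 7$ ($K = 8 - 1 = 7$)
$K \left(10 + V\right) = 7 \left(10 - 41\right) = 7 \left(-31\right) = -217$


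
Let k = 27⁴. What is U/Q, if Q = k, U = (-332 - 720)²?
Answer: 1106704/531441 ≈ 2.0825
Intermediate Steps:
U = 1106704 (U = (-1052)² = 1106704)
k = 531441
Q = 531441
U/Q = 1106704/531441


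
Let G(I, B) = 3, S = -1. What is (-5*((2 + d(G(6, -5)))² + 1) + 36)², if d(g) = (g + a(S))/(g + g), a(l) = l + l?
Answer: 73441/1296 ≈ 56.667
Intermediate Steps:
a(l) = 2*l
d(g) = (-2 + g)/(2*g) (d(g) = (g + 2*(-1))/(g + g) = (g - 2)/((2*g)) = (-2 + g)*(1/(2*g)) = (-2 + g)/(2*g))
(-5*((2 + d(G(6, -5)))² + 1) + 36)² = (-5*((2 + (½)*(-2 + 3)/3)² + 1) + 36)² = (-5*((2 + (½)*(⅓)*1)² + 1) + 36)² = (-5*((2 + ⅙)² + 1) + 36)² = (-5*((13/6)² + 1) + 36)² = (-5*(169/36 + 1) + 36)² = (-5*205/36 + 36)² = (-1025/36 + 36)² = (271/36)² = 73441/1296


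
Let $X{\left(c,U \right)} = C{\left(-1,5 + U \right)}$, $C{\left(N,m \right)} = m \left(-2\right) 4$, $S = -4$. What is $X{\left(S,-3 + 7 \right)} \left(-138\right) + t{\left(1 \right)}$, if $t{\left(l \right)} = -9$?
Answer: $9927$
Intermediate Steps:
$C{\left(N,m \right)} = - 8 m$ ($C{\left(N,m \right)} = - 2 m 4 = - 8 m$)
$X{\left(c,U \right)} = -40 - 8 U$ ($X{\left(c,U \right)} = - 8 \left(5 + U\right) = -40 - 8 U$)
$X{\left(S,-3 + 7 \right)} \left(-138\right) + t{\left(1 \right)} = \left(-40 - 8 \left(-3 + 7\right)\right) \left(-138\right) - 9 = \left(-40 - 32\right) \left(-138\right) - 9 = \left(-72\right) \left(-138\right) - 9 = 9936 - 9 = 9927$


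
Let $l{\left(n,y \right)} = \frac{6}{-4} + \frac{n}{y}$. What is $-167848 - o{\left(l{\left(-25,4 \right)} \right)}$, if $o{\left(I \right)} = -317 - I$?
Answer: $- \frac{670155}{4} \approx -1.6754 \cdot 10^{5}$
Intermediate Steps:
$l{\left(n,y \right)} = - \frac{3}{2} + \frac{n}{y}$ ($l{\left(n,y \right)} = 6 \left(- \frac{1}{4}\right) + \frac{n}{y} = - \frac{3}{2} + \frac{n}{y}$)
$-167848 - o{\left(l{\left(-25,4 \right)} \right)} = -167848 - \left(-317 - \left(- \frac{3}{2} - \frac{25}{4}\right)\right) = -167848 - \left(-317 - - \frac{31}{4}\right) = -167848 - \left(-317 + \frac{31}{4}\right) = -167848 - - \frac{1237}{4} = -167848 + \frac{1237}{4} = - \frac{670155}{4}$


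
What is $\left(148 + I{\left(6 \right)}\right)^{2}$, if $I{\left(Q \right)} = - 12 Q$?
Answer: $5776$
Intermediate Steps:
$\left(148 + I{\left(6 \right)}\right)^{2} = \left(148 - 72\right)^{2} = 76^{2} = 5776$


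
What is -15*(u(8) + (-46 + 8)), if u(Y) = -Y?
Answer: 690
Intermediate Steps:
-15*(u(8) + (-46 + 8)) = -15*(-1*8 + (-46 + 8)) = -15*(-8 - 38) = -15*(-46) = 690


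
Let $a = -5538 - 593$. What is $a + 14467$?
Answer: $8336$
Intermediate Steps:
$a = -6131$ ($a = -5538 - 593 = -6131$)
$a + 14467 = -6131 + 14467 = 8336$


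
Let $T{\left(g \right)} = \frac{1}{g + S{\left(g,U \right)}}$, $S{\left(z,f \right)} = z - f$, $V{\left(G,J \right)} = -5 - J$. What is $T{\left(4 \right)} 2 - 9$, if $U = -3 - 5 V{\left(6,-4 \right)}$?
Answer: $- \frac{26}{3} \approx -8.6667$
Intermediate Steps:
$U = 2$ ($U = -3 - 5 \left(-5 - -4\right) = -3 - 5 \left(-5 + 4\right) = -3 - -5 = -3 + 5 = 2$)
$T{\left(g \right)} = \frac{1}{-2 + 2 g}$ ($T{\left(g \right)} = \frac{1}{g + \left(g - 2\right)} = \frac{1}{g + \left(-2 + g\right)} = \frac{1}{-2 + 2 g}$)
$T{\left(4 \right)} 2 - 9 = \frac{1}{2 \left(-1 + 4\right)} 2 - 9 = \frac{1}{2 \cdot 3} \cdot 2 - 9 = \frac{1}{2} \cdot \frac{1}{3} \cdot 2 - 9 = \frac{1}{6} \cdot 2 - 9 = \frac{1}{3} - 9 = - \frac{26}{3}$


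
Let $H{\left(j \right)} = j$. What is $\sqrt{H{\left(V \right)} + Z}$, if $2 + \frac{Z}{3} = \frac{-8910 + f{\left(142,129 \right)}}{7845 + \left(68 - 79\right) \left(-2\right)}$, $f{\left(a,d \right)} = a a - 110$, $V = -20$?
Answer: $\frac{i \sqrt{1346122370}}{7867} \approx 4.6637 i$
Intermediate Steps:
$f{\left(a,d \right)} = -110 + a^{2}$ ($f{\left(a,d \right)} = a^{2} - 110 = -110 + a^{2}$)
$Z = - \frac{13770}{7867}$ ($Z = -6 + 3 \frac{-8910 - \left(110 - 142^{2}\right)}{7845 + \left(68 - 79\right) \left(-2\right)} = -6 + 3 \frac{-8910 + \left(-110 + 20164\right)}{7845 - -22} = -6 + 3 \frac{-8910 + 20054}{7845 + 22} = -6 + 3 \cdot \frac{11144}{7867} = -6 + \frac{33432}{7867} = - \frac{13770}{7867} \approx -1.7503$)
$\sqrt{H{\left(V \right)} + Z} = \sqrt{-20 - \frac{13770}{7867}} = \sqrt{- \frac{171110}{7867}} = \frac{i \sqrt{1346122370}}{7867}$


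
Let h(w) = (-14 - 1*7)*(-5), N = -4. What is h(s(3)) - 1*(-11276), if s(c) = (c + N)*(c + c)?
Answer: 11381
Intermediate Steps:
s(c) = 2*c*(-4 + c) (s(c) = (c - 4)*(c + c) = (-4 + c)*(2*c) = 2*c*(-4 + c))
h(w) = 105 (h(w) = (-14 - 7)*(-5) = -21*(-5) = 105)
h(s(3)) - 1*(-11276) = 105 - 1*(-11276) = 105 + 11276 = 11381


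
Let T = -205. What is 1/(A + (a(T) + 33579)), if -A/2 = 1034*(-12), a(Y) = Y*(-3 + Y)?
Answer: 1/101035 ≈ 9.8976e-6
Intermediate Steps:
A = 24816 (A = -2068*(-12) = -2*(-12408) = 24816)
1/(A + (a(T) + 33579)) = 1/(24816 + (-205*(-3 - 205) + 33579)) = 1/(24816 + (-205*(-208) + 33579)) = 1/(24816 + (42640 + 33579)) = 1/(24816 + 76219) = 1/101035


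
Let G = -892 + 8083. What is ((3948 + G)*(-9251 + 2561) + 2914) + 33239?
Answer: -74483757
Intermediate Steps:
G = 7191
((3948 + G)*(-9251 + 2561) + 2914) + 33239 = ((3948 + 7191)*(-9251 + 2561) + 2914) + 33239 = (11139*(-6690) + 2914) + 33239 = (-74519910 + 2914) + 33239 = -74516996 + 33239 = -74483757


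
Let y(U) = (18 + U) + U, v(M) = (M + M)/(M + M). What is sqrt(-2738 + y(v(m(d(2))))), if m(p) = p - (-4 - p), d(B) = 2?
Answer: 3*I*sqrt(302) ≈ 52.134*I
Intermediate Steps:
m(p) = 4 + 2*p (m(p) = p + (4 + p) = 4 + 2*p)
v(M) = 1 (v(M) = (2*M)/((2*M)) = (2*M)*(1/(2*M)) = 1)
y(U) = 18 + 2*U
sqrt(-2738 + y(v(m(d(2))))) = sqrt(-2738 + (18 + 2*1)) = sqrt(-2738 + (18 + 2)) = sqrt(-2738 + 20) = sqrt(-2718) = 3*I*sqrt(302)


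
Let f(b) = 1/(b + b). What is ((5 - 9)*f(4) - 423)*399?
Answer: -337953/2 ≈ -1.6898e+5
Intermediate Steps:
f(b) = 1/(2*b)
((5 - 9)*f(4) - 423)*399 = ((5 - 9)*((½)/4) - 423)*399 = (-2/4 - 423)*399 = (-4*⅛ - 423)*399 = (-½ - 423)*399 = -847/2*399 = -337953/2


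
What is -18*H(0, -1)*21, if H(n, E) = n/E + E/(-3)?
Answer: -126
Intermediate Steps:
H(n, E) = -E/3 + n/E (H(n, E) = n/E + E*(-⅓) = n/E - E/3 = -E/3 + n/E)
-18*H(0, -1)*21 = -18*(-⅓*(-1) + 0/(-1))*21 = -18*(⅓ + 0*(-1))*21 = -18*(⅓ + 0)*21 = -18*⅓*21 = -6*21 = -126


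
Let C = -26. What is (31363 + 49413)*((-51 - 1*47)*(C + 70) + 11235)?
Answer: 559212248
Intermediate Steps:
(31363 + 49413)*((-51 - 1*47)*(C + 70) + 11235) = (31363 + 49413)*((-51 - 1*47)*(-26 + 70) + 11235) = 80776*((-51 - 47)*44 + 11235) = 80776*(-98*44 + 11235) = 80776*(-4312 + 11235) = 80776*6923 = 559212248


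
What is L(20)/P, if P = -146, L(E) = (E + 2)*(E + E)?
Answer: -440/73 ≈ -6.0274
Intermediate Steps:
L(E) = 2*E*(2 + E) (L(E) = (2 + E)*(2*E) = 2*E*(2 + E))
L(20)/P = (2*20*(2 + 20))/(-146) = (2*20*22)*(-1/146) = 880*(-1/146) = -440/73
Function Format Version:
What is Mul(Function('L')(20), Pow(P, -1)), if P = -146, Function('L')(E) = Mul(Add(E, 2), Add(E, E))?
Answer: Rational(-440, 73) ≈ -6.0274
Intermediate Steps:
Function('L')(E) = Mul(2, E, Add(2, E)) (Function('L')(E) = Mul(Add(2, E), Mul(2, E)) = Mul(2, E, Add(2, E)))
Mul(Function('L')(20), Pow(P, -1)) = Mul(Mul(2, 20, Add(2, 20)), Pow(-146, -1)) = Mul(Mul(2, 20, 22), Rational(-1, 146)) = Mul(880, Rational(-1, 146)) = Rational(-440, 73)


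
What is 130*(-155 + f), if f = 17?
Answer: -17940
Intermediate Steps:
130*(-155 + f) = 130*(-155 + 17) = 130*(-138) = -17940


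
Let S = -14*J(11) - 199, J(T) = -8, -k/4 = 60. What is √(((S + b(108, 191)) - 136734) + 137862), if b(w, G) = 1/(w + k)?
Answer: √4534563/66 ≈ 32.264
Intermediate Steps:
k = -240 (k = -4*60 = -240)
S = -87 (S = -14*(-8) - 199 = 112 - 199 = -87)
b(w, G) = 1/(-240 + w) (b(w, G) = 1/(w - 240) = 1/(-240 + w))
√(((S + b(108, 191)) - 136734) + 137862) = √(((-87 + 1/(-240 + 108)) - 136734) + 137862) = √(((-87 + 1/(-132)) - 136734) + 137862) = √(((-87 - 1/132) - 136734) + 137862) = √((-11485/132 - 136734) + 137862) = √(-18060373/132 + 137862) = √(137411/132) = √4534563/66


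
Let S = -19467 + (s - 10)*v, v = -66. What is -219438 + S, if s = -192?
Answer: -225573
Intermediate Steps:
S = -6135 (S = -19467 + (-192 - 10)*(-66) = -19467 - 202*(-66) = -19467 + 13332 = -6135)
-219438 + S = -219438 - 6135 = -225573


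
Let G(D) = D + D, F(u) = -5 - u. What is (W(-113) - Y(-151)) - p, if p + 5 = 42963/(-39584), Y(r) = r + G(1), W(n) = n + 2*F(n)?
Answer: 10216051/39584 ≈ 258.09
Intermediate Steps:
G(D) = 2*D
W(n) = -10 - n (W(n) = n + 2*(-5 - n) = n + (-10 - 2*n) = -10 - n)
Y(r) = 2 + r (Y(r) = r + 2*1 = r + 2 = 2 + r)
p = -240883/39584 (p = -5 + 42963/(-39584) = -5 + 42963*(-1/39584) = -5 - 42963/39584 = -240883/39584 ≈ -6.0854)
(W(-113) - Y(-151)) - p = ((-10 - 1*(-113)) - (2 - 151)) - 1*(-240883/39584) = ((-10 + 113) - 1*(-149)) + 240883/39584 = (103 + 149) + 240883/39584 = 252 + 240883/39584 = 10216051/39584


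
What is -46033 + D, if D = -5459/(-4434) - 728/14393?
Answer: -2937684521111/63818562 ≈ -46032.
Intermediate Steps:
D = 75343435/63818562 (D = -5459*(-1/4434) - 728*1/14393 = 5459/4434 - 728/14393 = 75343435/63818562 ≈ 1.1806)
-46033 + D = -46033 + 75343435/63818562 = -2937684521111/63818562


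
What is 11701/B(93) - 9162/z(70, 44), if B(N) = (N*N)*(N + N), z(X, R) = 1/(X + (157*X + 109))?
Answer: -164620311702191/1608714 ≈ -1.0233e+8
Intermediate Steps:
z(X, R) = 1/(109 + 158*X) (z(X, R) = 1/(X + (109 + 157*X)) = 1/(109 + 158*X))
B(N) = 2*N³ (B(N) = N²*(2*N) = 2*N³)
11701/B(93) - 9162/z(70, 44) = 11701/((2*93³)) - 9162/(1/(109 + 158*70)) = 11701/((2*804357)) - 9162/(1/(109 + 11060)) = 11701/1608714 - 9162/(1/11169) = 11701*(1/1608714) - 9162/1/11169 = 11701/1608714 - 9162*11169 = 11701/1608714 - 102330378 = -164620311702191/1608714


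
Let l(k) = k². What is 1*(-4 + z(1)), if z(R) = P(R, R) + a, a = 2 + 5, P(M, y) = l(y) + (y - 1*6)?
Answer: -1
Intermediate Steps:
P(M, y) = -6 + y + y² (P(M, y) = y² + (y - 1*6) = y² + (y - 6) = y² + (-6 + y) = -6 + y + y²)
a = 7
z(R) = 1 + R + R² (z(R) = (-6 + R + R²) + 7 = 1 + R + R²)
1*(-4 + z(1)) = 1*(-4 + (1 + 1 + 1²)) = 1*(-4 + (1 + 1 + 1)) = 1*(-4 + 3) = 1*(-1) = -1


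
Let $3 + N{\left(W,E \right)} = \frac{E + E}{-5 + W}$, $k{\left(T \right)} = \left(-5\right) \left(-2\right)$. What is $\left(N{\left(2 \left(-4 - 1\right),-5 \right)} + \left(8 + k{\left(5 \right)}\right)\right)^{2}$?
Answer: $\frac{2209}{9} \approx 245.44$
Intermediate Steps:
$k{\left(T \right)} = 10$
$N{\left(W,E \right)} = -3 + \frac{2 E}{-5 + W}$ ($N{\left(W,E \right)} = -3 + \frac{E + E}{-5 + W} = -3 + \frac{2 E}{-5 + W}$)
$\left(N{\left(2 \left(-4 - 1\right),-5 \right)} + \left(8 + k{\left(5 \right)}\right)\right)^{2} = \left(\frac{15 - 3 \cdot 2 \left(-4 - 1\right) + 2 \left(-5\right)}{-5 + 2 \left(-4 - 1\right)} + \left(8 + 10\right)\right)^{2} = \left(\frac{15 - 3 \cdot 2 \left(-5\right) - 10}{-5 + 2 \left(-5\right)} + 18\right)^{2} = \left(\frac{15 - -30 - 10}{-5 - 10} + 18\right)^{2} = \left(\frac{15 + 30 - 10}{-15} + 18\right)^{2} = \left(\left(- \frac{1}{15}\right) 35 + 18\right)^{2} = \left(- \frac{7}{3} + 18\right)^{2} = \left(\frac{47}{3}\right)^{2} = \frac{2209}{9}$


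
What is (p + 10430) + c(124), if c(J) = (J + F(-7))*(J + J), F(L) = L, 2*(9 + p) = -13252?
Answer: 32811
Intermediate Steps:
p = -6635 (p = -9 + (½)*(-13252) = -9 - 6626 = -6635)
c(J) = 2*J*(-7 + J) (c(J) = (J - 7)*(J + J) = (-7 + J)*(2*J) = 2*J*(-7 + J))
(p + 10430) + c(124) = (-6635 + 10430) + 2*124*(-7 + 124) = 3795 + 2*124*117 = 3795 + 29016 = 32811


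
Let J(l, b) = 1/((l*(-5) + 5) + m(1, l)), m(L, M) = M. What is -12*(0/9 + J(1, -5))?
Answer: -12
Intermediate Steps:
J(l, b) = 1/(5 - 4*l) (J(l, b) = 1/((l*(-5) + 5) + l) = 1/((-5*l + 5) + l) = 1/((5 - 5*l) + l) = 1/(5 - 4*l))
-12*(0/9 + J(1, -5)) = -12*(0/9 + 1/(5 - 4*1)) = -12*(0*(⅑) + 1/(5 - 4)) = -12*(0 + 1/1) = -12*(0 + 1) = -12*1 = -12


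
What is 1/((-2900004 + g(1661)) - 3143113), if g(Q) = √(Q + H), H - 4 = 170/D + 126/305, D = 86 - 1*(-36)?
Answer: -1843150685/11138375237576769 - 2*√38763670/11138375237576769 ≈ -1.6548e-7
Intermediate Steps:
D = 122 (D = 86 + 36 = 122)
H = 1771/305 (H = 4 + (170/122 + 126/305) = 4 + (170*(1/122) + 126*(1/305)) = 4 + (85/61 + 126/305) = 4 + 551/305 = 1771/305 ≈ 5.8066)
g(Q) = √(1771/305 + Q) (g(Q) = √(Q + 1771/305) = √(1771/305 + Q))
1/((-2900004 + g(1661)) - 3143113) = 1/((-2900004 + √(540155 + 93025*1661)/305) - 3143113) = 1/((-2900004 + √(540155 + 154514525)/305) - 3143113) = 1/((-2900004 + √155054680/305) - 3143113) = 1/((-2900004 + (2*√38763670)/305) - 3143113) = 1/((-2900004 + 2*√38763670/305) - 3143113) = 1/(-6043117 + 2*√38763670/305)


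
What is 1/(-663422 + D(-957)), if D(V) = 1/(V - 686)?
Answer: -1643/1090002347 ≈ -1.5073e-6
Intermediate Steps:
D(V) = 1/(-686 + V)
1/(-663422 + D(-957)) = 1/(-663422 + 1/(-686 - 957)) = 1/(-663422 + 1/(-1643)) = 1/(-663422 - 1/1643) = 1/(-1090002347/1643) = -1643/1090002347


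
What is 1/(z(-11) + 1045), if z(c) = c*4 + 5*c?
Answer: 1/946 ≈ 0.0010571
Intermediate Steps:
z(c) = 9*c (z(c) = 4*c + 5*c = 9*c)
1/(z(-11) + 1045) = 1/(9*(-11) + 1045) = 1/(-99 + 1045) = 1/946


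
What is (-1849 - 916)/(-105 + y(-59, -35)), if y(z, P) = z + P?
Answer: 2765/199 ≈ 13.894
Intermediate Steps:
y(z, P) = P + z
(-1849 - 916)/(-105 + y(-59, -35)) = (-1849 - 916)/(-105 + (-35 - 59)) = -2765/(-105 - 94) = -2765/(-199) = -2765*(-1/199) = 2765/199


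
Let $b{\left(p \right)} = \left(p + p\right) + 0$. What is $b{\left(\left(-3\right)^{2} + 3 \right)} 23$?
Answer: $552$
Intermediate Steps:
$b{\left(p \right)} = 2 p$ ($b{\left(p \right)} = 2 p + 0 = 2 p$)
$b{\left(\left(-3\right)^{2} + 3 \right)} 23 = 2 \left(\left(-3\right)^{2} + 3\right) 23 = 2 \left(9 + 3\right) 23 = 2 \cdot 12 \cdot 23 = 24 \cdot 23 = 552$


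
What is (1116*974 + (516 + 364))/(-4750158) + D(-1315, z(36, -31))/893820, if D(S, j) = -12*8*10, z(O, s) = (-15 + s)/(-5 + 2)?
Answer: -8140956268/35381551863 ≈ -0.23009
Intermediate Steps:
z(O, s) = 5 - s/3 (z(O, s) = (-15 + s)/(-3) = (-15 + s)*(-1/3) = 5 - s/3)
D(S, j) = -960 (D(S, j) = -96*10 = -960)
(1116*974 + (516 + 364))/(-4750158) + D(-1315, z(36, -31))/893820 = (1116*974 + (516 + 364))/(-4750158) - 960/893820 = (1086984 + 880)*(-1/4750158) - 960*1/893820 = 1087864*(-1/4750158) - 16/14897 = -543932/2375079 - 16/14897 = -8140956268/35381551863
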